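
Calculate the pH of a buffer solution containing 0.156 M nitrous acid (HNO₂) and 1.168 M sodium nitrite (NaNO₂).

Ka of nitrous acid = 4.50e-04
pH = 4.22

pKa = -log(4.50e-04) = 3.35. pH = pKa + log([A⁻]/[HA]) = 3.35 + log(1.168/0.156)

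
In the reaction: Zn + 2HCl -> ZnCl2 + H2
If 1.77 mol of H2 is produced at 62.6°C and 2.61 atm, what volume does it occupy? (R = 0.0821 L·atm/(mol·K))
T = 62.6°C + 273.15 = 335.75 K
V = nRT/P = (1.77 × 0.0821 × 335.75) / 2.61
V = 18.69 L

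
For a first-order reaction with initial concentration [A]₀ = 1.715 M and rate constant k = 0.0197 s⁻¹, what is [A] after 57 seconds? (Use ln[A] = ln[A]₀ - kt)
0.5579 M

ln[A] = ln[A]₀ - k·t = ln(1.715) - (0.0197)·(57) = 0.5394 - 1.1229 = -0.5835
[A] = e^(-0.5835) = 0.5579 M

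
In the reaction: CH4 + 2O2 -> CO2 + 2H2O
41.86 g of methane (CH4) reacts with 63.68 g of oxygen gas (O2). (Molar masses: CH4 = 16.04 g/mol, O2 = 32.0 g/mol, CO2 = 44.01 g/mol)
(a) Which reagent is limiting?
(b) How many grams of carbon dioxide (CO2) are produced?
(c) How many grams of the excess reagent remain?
(a) O2, (b) 43.79 g, (c) 25.9 g

Moles of CH4 = 41.86 g ÷ 16.04 g/mol = 2.60973 mol
Moles of O2 = 63.68 g ÷ 32.0 g/mol = 1.99 mol
Moles ÷ coefficient: CH4: 2.60973/1 = 2.61, O2: 1.99/2 = 0.995
(a) O2 has the smaller value, so O2 is the limiting reagent.
(b) Moles of CO2 = 1.99 mol O2 × (1/2) = 0.995 mol; mass = 0.995 mol × 44.01 g/mol = 43.79 g
(c) CH4 consumed = 1.99 × (1/2) = 0.995 mol; remaining = 2.60973 − 0.995 = 1.61473 mol; mass = 1.61473 mol × 16.04 g/mol = 25.9 g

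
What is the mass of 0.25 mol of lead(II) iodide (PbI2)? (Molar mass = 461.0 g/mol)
Mass = 0.25 mol × 461.0 g/mol = 115.2 g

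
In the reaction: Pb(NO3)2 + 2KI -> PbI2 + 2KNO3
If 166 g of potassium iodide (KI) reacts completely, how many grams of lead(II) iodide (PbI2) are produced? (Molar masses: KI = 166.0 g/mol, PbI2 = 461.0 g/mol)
Moles of KI = 166 g ÷ 166.0 g/mol = 1 mol
Mole ratio: 1 mol PbI2 / 2 mol KI
Moles of PbI2 = 1 × (1/2) = 0.5 mol
Mass of PbI2 = 0.5 mol × 461.0 g/mol = 230.5 g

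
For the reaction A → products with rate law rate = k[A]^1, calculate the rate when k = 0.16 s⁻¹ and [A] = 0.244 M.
0.03904 M/s

rate = k·[A]^1 = 0.16·(0.244)^1 = 0.16·0.244 = 0.03904 M/s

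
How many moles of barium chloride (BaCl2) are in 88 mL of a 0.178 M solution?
Moles = Molarity × Volume (L)
Moles = 0.178 M × 0.088 L = 0.01566 mol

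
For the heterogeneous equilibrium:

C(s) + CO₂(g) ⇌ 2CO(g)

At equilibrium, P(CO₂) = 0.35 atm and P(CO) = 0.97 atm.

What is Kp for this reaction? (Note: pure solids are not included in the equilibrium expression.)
K_p = 2.688

Solid C is excluded.
Kp = P(CO)²/P(CO₂) = (0.97)²/0.35 = 0.9409/0.35 = 2.688.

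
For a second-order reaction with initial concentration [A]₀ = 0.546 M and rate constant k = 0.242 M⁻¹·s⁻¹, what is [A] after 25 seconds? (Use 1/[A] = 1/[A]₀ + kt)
0.1269 M

1/[A] = 1/[A]₀ + k·t = 1/0.546 + (0.242)·(25) = 1.8315 + 6.0500 = 7.8815
[A] = 1/7.8815 = 0.1269 M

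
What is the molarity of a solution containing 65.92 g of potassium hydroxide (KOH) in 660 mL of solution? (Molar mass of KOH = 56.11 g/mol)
Moles of KOH = 65.92 g ÷ 56.11 g/mol = 1.17484 mol
Volume = 660 mL = 0.66 L
Molarity = 1.17484 mol ÷ 0.66 L = 1.78 M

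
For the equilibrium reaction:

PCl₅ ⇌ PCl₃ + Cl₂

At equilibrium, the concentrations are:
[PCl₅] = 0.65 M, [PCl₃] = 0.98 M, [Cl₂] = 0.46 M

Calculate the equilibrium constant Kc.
K_c = 0.6935

Kc = ([PCl₃] × [Cl₂]) / ([PCl₅])
   = ((0.98)·(0.46)) / ((0.65))
   = 0.4508 / 0.65 = 0.6935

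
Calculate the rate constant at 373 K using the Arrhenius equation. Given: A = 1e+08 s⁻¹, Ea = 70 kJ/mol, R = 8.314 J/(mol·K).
1.57e-02 s⁻¹

k = A·exp(-Ea/(R·T)) = 1e+08·exp(-70000/(8.314·373)) = 1e+08·exp(-22.5725) = 1e+08·1.5736e-10 = 1.57e-02 s⁻¹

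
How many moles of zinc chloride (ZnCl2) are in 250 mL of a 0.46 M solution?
Moles = Molarity × Volume (L)
Moles = 0.46 M × 0.25 L = 0.115 mol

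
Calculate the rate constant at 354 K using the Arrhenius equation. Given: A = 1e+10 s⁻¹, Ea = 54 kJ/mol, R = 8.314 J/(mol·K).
1.08e+02 s⁻¹

k = A·exp(-Ea/(R·T)) = 1e+10·exp(-54000/(8.314·354)) = 1e+10·exp(-18.3477) = 1e+10·1.0758e-08 = 1.08e+02 s⁻¹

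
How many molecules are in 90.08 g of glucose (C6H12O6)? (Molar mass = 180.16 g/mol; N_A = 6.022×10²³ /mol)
Moles = 90.08 g ÷ 180.16 g/mol = 0.5 mol
Molecules = 0.5 mol × 6.022×10²³ /mol = 3.011e+23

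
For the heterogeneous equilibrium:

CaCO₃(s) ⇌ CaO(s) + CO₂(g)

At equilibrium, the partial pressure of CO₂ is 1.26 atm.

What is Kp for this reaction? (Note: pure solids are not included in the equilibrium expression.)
K_p = 1.26

Solids (CaCO₃, CaO) have activity 1 and are excluded.
Kp = P(CO₂) = 1.26.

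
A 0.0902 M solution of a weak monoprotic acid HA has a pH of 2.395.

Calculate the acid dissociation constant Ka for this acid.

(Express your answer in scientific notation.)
K_a = 1.88e-04

[H⁺] = 10^(−pH) = 10^(−2.395) = 4.027e-03 M. For HA ⇌ H⁺ + A⁻, Ka = x²/(C − x) = (4.027e-03)²/(0.0902 − 4.027e-03) = 1.88e-04.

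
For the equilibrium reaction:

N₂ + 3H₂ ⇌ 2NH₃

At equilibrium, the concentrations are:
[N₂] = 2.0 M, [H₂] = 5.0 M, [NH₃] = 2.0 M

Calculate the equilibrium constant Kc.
K_c = 0.0160

Kc = ([NH₃]^2) / ([N₂] × [H₂]^3)
   = ((2.0)^2) / ((2.0)·(5.0)^3)
   = 4 / 250 = 0.0160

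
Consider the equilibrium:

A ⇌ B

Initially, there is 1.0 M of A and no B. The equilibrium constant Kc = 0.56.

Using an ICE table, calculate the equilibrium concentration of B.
[B] = 0.359 M

ICE: [A] = 1.0 − x, [B] = x.
Kc = x/(1.0 − x) = 0.56 ⇒ x = 0.56·1.0/(1 + 0.56) = 0.56/1.56 = 0.359.
[B] = x = 0.359 M.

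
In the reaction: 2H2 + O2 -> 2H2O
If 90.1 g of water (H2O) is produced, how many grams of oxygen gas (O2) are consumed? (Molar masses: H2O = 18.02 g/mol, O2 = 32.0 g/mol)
Moles of H2O = 90.1 g ÷ 18.02 g/mol = 5 mol
Mole ratio: 1 mol O2 / 2 mol H2O
Moles of O2 = 5 × (1/2) = 2.5 mol
Mass of O2 = 2.5 mol × 32.0 g/mol = 80 g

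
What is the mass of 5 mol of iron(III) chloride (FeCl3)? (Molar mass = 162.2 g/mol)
Mass = 5 mol × 162.2 g/mol = 811 g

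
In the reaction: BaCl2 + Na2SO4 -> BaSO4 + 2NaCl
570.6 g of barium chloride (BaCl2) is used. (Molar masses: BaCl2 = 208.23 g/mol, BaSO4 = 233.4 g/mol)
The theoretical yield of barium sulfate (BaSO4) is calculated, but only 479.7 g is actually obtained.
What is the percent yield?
Moles of BaCl2 = 570.6 g ÷ 208.23 g/mol = 2.74024 mol
Mole ratio: 1 mol BaSO4 / 1 mol BaCl2
Moles of BaSO4 = 2.74024 × (1/1) = 2.74024 mol
Theoretical yield = 2.74024 mol × 233.4 g/mol = 639.57 g
Actual yield = 479.7 g
Percent yield = (479.7 / 639.57) × 100% = 75.0%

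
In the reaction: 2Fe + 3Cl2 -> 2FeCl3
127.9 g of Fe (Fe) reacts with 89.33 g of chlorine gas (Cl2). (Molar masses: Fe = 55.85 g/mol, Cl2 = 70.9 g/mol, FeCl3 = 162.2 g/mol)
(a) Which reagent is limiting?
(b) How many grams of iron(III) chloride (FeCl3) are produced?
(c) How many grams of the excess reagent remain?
(a) Cl2, (b) 136.2 g, (c) 80.99 g

Moles of Fe = 127.9 g ÷ 55.85 g/mol = 2.29006 mol
Moles of Cl2 = 89.33 g ÷ 70.9 g/mol = 1.25994 mol
Moles ÷ coefficient: Fe: 2.29006/2 = 1.145, Cl2: 1.25994/3 = 0.42
(a) Cl2 has the smaller value, so Cl2 is the limiting reagent.
(b) Moles of FeCl3 = 1.25994 mol Cl2 × (2/3) = 0.839962 mol; mass = 0.839962 mol × 162.2 g/mol = 136.2 g
(c) Fe consumed = 1.25994 × (2/3) = 0.839962 mol; remaining = 2.29006 − 0.839962 = 1.4501 mol; mass = 1.4501 mol × 55.85 g/mol = 80.99 g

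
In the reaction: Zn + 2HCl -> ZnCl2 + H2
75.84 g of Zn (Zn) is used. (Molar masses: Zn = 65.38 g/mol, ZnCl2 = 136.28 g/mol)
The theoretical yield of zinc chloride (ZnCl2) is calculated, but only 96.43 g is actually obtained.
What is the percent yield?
Moles of Zn = 75.84 g ÷ 65.38 g/mol = 1.15999 mol
Mole ratio: 1 mol ZnCl2 / 1 mol Zn
Moles of ZnCl2 = 1.15999 × (1/1) = 1.15999 mol
Theoretical yield = 1.15999 mol × 136.28 g/mol = 158.08 g
Actual yield = 96.43 g
Percent yield = (96.43 / 158.08) × 100% = 61.0%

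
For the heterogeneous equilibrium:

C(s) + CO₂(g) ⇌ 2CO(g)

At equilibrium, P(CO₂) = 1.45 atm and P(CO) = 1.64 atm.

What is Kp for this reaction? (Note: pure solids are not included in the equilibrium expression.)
K_p = 1.855

Solid C is excluded.
Kp = P(CO)²/P(CO₂) = (1.64)²/1.45 = 2.69/1.45 = 1.855.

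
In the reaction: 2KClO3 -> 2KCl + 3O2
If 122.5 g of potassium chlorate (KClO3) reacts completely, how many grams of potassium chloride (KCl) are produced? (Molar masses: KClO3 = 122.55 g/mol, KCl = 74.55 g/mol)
Moles of KClO3 = 122.5 g ÷ 122.55 g/mol = 0.999592 mol
Mole ratio: 2 mol KCl / 2 mol KClO3
Moles of KCl = 0.999592 × (2/2) = 0.999592 mol
Mass of KCl = 0.999592 mol × 74.55 g/mol = 74.52 g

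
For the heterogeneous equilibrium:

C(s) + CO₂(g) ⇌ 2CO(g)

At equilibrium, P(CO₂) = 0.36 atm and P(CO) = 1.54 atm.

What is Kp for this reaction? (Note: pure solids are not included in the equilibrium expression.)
K_p = 6.588

Solid C is excluded.
Kp = P(CO)²/P(CO₂) = (1.54)²/0.36 = 2.372/0.36 = 6.588.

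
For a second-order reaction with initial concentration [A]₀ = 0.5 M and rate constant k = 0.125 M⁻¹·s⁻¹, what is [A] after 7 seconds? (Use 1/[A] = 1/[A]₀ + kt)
0.3478 M

1/[A] = 1/[A]₀ + k·t = 1/0.5 + (0.125)·(7) = 2.0000 + 0.8750 = 2.8750
[A] = 1/2.8750 = 0.3478 M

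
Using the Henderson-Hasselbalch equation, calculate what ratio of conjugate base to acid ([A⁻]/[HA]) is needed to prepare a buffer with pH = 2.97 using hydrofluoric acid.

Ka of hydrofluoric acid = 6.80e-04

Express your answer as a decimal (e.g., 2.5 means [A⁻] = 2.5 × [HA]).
[A⁻]/[HA] = 0.635

pKa = −log(6.80e-04) = 3.1675. pH = pKa + log([A⁻]/[HA]). 2.97 = 3.1675 + log(ratio). log(ratio) = 2.97 − 3.1675 = -0.1975. ratio = 10^(-0.1975) = 0.635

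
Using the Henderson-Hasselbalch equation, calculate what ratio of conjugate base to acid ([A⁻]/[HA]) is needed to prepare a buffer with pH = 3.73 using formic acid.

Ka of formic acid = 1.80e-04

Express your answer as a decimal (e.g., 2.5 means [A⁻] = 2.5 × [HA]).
[A⁻]/[HA] = 0.967

pKa = −log(1.80e-04) = 3.7447. pH = pKa + log([A⁻]/[HA]). 3.73 = 3.7447 + log(ratio). log(ratio) = 3.73 − 3.7447 = -0.0147. ratio = 10^(-0.0147) = 0.967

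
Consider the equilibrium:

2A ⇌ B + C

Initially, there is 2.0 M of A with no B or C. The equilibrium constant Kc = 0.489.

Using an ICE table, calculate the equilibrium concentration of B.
[B] = 0.583 M

ICE: [A] = 2.0 − 2x, [B] = [C] = x.
Kc = x²/(2.0 − 2x)² = 0.489 ⇒ √Kc = x/(2.0 − 2x).
x = √0.489·2.0/(1 + 2√0.489) = 0.69929·2.0/2.3986 = 0.58309.
[B] = x = 0.583 M.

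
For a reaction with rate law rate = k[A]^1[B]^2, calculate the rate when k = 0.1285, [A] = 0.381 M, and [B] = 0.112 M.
0.0006141 M/s

rate = k·[A]^1·[B]^2 = 0.1285·(0.381)^1·(0.112)^2 = 0.1285·0.381·0.012544 = 0.0006141 M/s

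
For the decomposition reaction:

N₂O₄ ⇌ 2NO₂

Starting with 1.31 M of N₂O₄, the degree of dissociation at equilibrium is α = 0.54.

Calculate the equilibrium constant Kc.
K_c = 3.3217

x = α·[A]₀ = 0.54 × 1.31 = 0.7074 M dissociated.
At eq: [N₂O₄] = 1.31 − 0.7074 = 0.6026 M; [NO₂] = 2x = 1.415 M.
Kc = [NO₂]²/[N₂O₄] = (1.415)²/0.6026 = 3.322.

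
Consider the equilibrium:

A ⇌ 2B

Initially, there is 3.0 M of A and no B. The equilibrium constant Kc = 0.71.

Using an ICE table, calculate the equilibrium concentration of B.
[B] = 1.293 M

ICE: [A] = 3.0 − x, [B] = 2x.
Kc = (2x)²/(3.0 − x) = 0.71 ⇒ 4x² + 0.71x − 2.13 = 0.
x = (−0.71 + √(0.71² + 4·4·2.13))/(2·4) = (−0.71 + √34.584)/8 = 0.64635.
[B] = 2x = 1.293 M.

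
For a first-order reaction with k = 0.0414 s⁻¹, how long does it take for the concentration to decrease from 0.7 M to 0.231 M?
26.78 s

From ln[A] = ln[A]₀ - k·t: t = ln([A]₀/[A])/k = ln(0.7/0.231)/0.0414 = ln(3.0303)/0.0414 = 1.1087/0.0414 = 26.78 s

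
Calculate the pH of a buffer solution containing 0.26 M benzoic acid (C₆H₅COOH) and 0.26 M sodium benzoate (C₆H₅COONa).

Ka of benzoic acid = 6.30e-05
pH = 4.20

pKa = -log(6.30e-05) = 4.20. pH = pKa + log([A⁻]/[HA]) = 4.20 + log(0.26/0.26)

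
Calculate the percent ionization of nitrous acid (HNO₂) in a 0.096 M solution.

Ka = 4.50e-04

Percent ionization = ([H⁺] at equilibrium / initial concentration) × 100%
Percent ionization = 6.62%

Let x = [H⁺]. Ka = x²/(C - x) ⇒ x² + (4.50e-04)x - (4.50e-04)(0.096) = 0. x = 6.3515e-03. Percent = (6.3515e-03/0.096) × 100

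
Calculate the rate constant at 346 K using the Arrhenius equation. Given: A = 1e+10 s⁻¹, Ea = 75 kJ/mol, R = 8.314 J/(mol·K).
4.75e-02 s⁻¹

k = A·exp(-Ea/(R·T)) = 1e+10·exp(-75000/(8.314·346)) = 1e+10·exp(-26.0720) = 1e+10·4.7539e-12 = 4.75e-02 s⁻¹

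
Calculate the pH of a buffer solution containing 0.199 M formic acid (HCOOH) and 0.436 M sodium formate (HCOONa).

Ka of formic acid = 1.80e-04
pH = 4.09

pKa = -log(1.80e-04) = 3.74. pH = pKa + log([A⁻]/[HA]) = 3.74 + log(0.436/0.199)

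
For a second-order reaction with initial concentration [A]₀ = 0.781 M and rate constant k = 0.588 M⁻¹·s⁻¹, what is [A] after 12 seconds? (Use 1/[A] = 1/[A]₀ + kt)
0.1200 M

1/[A] = 1/[A]₀ + k·t = 1/0.781 + (0.588)·(12) = 1.2804 + 7.0560 = 8.3364
[A] = 1/8.3364 = 0.1200 M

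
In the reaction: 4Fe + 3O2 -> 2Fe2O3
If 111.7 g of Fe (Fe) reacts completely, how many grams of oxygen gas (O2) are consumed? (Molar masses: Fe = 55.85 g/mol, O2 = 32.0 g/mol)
Moles of Fe = 111.7 g ÷ 55.85 g/mol = 2 mol
Mole ratio: 3 mol O2 / 4 mol Fe
Moles of O2 = 2 × (3/4) = 1.5 mol
Mass of O2 = 1.5 mol × 32.0 g/mol = 48 g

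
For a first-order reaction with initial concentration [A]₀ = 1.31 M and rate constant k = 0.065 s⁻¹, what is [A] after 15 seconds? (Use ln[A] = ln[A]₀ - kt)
0.4941 M

ln[A] = ln[A]₀ - k·t = ln(1.31) - (0.065)·(15) = 0.2700 - 0.9750 = -0.7050
[A] = e^(-0.7050) = 0.4941 M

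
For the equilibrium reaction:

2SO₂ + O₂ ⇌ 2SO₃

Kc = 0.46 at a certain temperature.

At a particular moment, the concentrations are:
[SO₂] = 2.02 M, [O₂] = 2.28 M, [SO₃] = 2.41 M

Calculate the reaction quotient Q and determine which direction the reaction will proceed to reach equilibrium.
Q = 0.624, Q > K, reaction proceeds reverse (toward reactants)

Q = ([SO₃]^2) / ([SO₂]^2 × [O₂])
  = ((2.41)^2) / ((2.02)^2·(2.28)) = 5.8081/9.3033 = 0.6243
Since Q = 0.6243 > Kc = 0.46, the reaction proceeds reverse (toward reactants) to reach equilibrium.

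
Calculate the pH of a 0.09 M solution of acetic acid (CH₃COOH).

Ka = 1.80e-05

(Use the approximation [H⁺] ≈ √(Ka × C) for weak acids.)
pH = 2.90

[H⁺] = √(Ka × C) = √(1.80e-05 × 0.09) = 1.2728e-03. pH = -log(1.2728e-03)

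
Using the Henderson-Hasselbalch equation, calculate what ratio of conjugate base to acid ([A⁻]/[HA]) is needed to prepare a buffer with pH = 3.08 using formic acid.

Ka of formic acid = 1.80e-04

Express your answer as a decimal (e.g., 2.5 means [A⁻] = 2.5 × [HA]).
[A⁻]/[HA] = 0.216

pKa = −log(1.80e-04) = 3.7447. pH = pKa + log([A⁻]/[HA]). 3.08 = 3.7447 + log(ratio). log(ratio) = 3.08 − 3.7447 = -0.6647. ratio = 10^(-0.6647) = 0.216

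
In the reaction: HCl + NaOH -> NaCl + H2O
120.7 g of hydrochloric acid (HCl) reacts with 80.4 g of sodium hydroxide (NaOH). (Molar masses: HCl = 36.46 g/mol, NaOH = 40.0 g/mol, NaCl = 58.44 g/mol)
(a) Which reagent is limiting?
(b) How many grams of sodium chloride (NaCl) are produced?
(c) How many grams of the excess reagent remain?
(a) NaOH, (b) 117.5 g, (c) 47.42 g

Moles of HCl = 120.7 g ÷ 36.46 g/mol = 3.31048 mol
Moles of NaOH = 80.4 g ÷ 40.0 g/mol = 2.01 mol
Moles ÷ coefficient: HCl: 3.31048/1 = 3.31, NaOH: 2.01/1 = 2.01
(a) NaOH has the smaller value, so NaOH is the limiting reagent.
(b) Moles of NaCl = 2.01 mol NaOH × (1/1) = 2.01 mol; mass = 2.01 mol × 58.44 g/mol = 117.5 g
(c) HCl consumed = 2.01 × (1/1) = 2.01 mol; remaining = 3.31048 − 2.01 = 1.30048 mol; mass = 1.30048 mol × 36.46 g/mol = 47.42 g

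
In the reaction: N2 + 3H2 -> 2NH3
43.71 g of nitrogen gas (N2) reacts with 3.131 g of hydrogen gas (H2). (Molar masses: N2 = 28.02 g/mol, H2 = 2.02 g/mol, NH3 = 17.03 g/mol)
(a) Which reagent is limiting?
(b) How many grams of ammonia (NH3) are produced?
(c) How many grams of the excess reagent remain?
(a) H2, (b) 17.6 g, (c) 29.23 g

Moles of N2 = 43.71 g ÷ 28.02 g/mol = 1.55996 mol
Moles of H2 = 3.131 g ÷ 2.02 g/mol = 1.55 mol
Moles ÷ coefficient: N2: 1.55996/1 = 1.56, H2: 1.55/3 = 0.5167
(a) H2 has the smaller value, so H2 is the limiting reagent.
(b) Moles of NH3 = 1.55 mol H2 × (2/3) = 1.03333 mol; mass = 1.03333 mol × 17.03 g/mol = 17.6 g
(c) N2 consumed = 1.55 × (1/3) = 0.516667 mol; remaining = 1.55996 − 0.516667 = 1.04329 mol; mass = 1.04329 mol × 28.02 g/mol = 29.23 g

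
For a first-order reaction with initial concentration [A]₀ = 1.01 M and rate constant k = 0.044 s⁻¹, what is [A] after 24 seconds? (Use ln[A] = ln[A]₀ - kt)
0.3513 M

ln[A] = ln[A]₀ - k·t = ln(1.01) - (0.044)·(24) = 0.0100 - 1.0560 = -1.0460
[A] = e^(-1.0460) = 0.3513 M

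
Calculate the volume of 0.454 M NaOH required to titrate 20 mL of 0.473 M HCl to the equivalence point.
V_{base} = 20.8 mL

At equivalence: moles acid = moles base.
moles HCl = 0.473 M × 0.02 L = 0.00946 mol
V_NaOH = 0.00946 mol ÷ 0.454 M = 0.02084 L = 20.8 mL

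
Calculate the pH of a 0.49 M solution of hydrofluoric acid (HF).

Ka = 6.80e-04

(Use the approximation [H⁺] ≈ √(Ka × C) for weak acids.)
pH = 1.74

[H⁺] = √(Ka × C) = √(6.80e-04 × 0.49) = 1.8254e-02. pH = -log(1.8254e-02)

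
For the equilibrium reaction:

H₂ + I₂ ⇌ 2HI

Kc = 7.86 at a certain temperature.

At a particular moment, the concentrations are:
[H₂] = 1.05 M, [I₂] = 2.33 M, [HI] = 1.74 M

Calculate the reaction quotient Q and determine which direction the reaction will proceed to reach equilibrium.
Q = 1.238, Q < K, reaction proceeds forward (toward products)

Q = ([HI]^2) / ([H₂] × [I₂])
  = ((1.74)^2) / ((1.05)·(2.33)) = 3.0276/2.4465 = 1.238
Since Q = 1.238 < Kc = 7.86, the reaction proceeds forward (toward products) to reach equilibrium.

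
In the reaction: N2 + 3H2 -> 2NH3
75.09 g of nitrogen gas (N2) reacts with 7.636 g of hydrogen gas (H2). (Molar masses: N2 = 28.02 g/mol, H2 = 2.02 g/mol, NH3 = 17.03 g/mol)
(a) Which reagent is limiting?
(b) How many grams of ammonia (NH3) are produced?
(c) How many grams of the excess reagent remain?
(a) H2, (b) 42.92 g, (c) 39.78 g

Moles of N2 = 75.09 g ÷ 28.02 g/mol = 2.67987 mol
Moles of H2 = 7.636 g ÷ 2.02 g/mol = 3.7802 mol
Moles ÷ coefficient: N2: 2.67987/1 = 2.68, H2: 3.7802/3 = 1.26
(a) H2 has the smaller value, so H2 is the limiting reagent.
(b) Moles of NH3 = 3.7802 mol H2 × (2/3) = 2.52013 mol; mass = 2.52013 mol × 17.03 g/mol = 42.92 g
(c) N2 consumed = 3.7802 × (1/3) = 1.26007 mol; remaining = 2.67987 − 1.26007 = 1.41981 mol; mass = 1.41981 mol × 28.02 g/mol = 39.78 g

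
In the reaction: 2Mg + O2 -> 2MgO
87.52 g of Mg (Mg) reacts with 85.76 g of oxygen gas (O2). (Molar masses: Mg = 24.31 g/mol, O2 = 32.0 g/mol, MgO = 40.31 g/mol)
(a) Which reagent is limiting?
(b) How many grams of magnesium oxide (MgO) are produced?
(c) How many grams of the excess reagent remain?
(a) Mg, (b) 145.1 g, (c) 28.16 g

Moles of Mg = 87.52 g ÷ 24.31 g/mol = 3.60016 mol
Moles of O2 = 85.76 g ÷ 32.0 g/mol = 2.68 mol
Moles ÷ coefficient: Mg: 3.60016/2 = 1.8, O2: 2.68/1 = 2.68
(a) Mg has the smaller value, so Mg is the limiting reagent.
(b) Moles of MgO = 3.60016 mol Mg × (2/2) = 3.60016 mol; mass = 3.60016 mol × 40.31 g/mol = 145.1 g
(c) O2 consumed = 3.60016 × (1/2) = 1.80008 mol; remaining = 2.68 − 1.80008 = 0.879918 mol; mass = 0.879918 mol × 32.0 g/mol = 28.16 g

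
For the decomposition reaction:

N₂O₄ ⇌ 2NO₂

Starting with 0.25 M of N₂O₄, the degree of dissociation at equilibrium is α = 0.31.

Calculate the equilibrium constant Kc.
K_c = 0.1393

x = α·[A]₀ = 0.31 × 0.25 = 0.0775 M dissociated.
At eq: [N₂O₄] = 0.25 − 0.0775 = 0.1725 M; [NO₂] = 2x = 0.155 M.
Kc = [NO₂]²/[N₂O₄] = (0.155)²/0.1725 = 0.1393.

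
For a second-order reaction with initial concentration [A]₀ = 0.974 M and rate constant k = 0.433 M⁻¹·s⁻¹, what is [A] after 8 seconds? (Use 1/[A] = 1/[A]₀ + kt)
0.2227 M

1/[A] = 1/[A]₀ + k·t = 1/0.974 + (0.433)·(8) = 1.0267 + 3.4640 = 4.4907
[A] = 1/4.4907 = 0.2227 M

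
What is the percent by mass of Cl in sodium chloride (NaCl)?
Mass of Cl in formula = 35.45 × 1 = 35.45 g/mol
Molar mass = 58.44 g/mol
% Cl = (35.45/58.44) × 100% = 60.66%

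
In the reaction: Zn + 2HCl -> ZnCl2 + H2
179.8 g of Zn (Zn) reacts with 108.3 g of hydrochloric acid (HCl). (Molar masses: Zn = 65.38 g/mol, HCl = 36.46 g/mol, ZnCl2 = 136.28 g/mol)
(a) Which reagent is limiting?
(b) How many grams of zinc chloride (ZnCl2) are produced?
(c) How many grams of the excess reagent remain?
(a) HCl, (b) 202.4 g, (c) 82.7 g

Moles of Zn = 179.8 g ÷ 65.38 g/mol = 2.75008 mol
Moles of HCl = 108.3 g ÷ 36.46 g/mol = 2.97038 mol
Moles ÷ coefficient: Zn: 2.75008/1 = 2.75, HCl: 2.97038/2 = 1.485
(a) HCl has the smaller value, so HCl is the limiting reagent.
(b) Moles of ZnCl2 = 2.97038 mol HCl × (1/2) = 1.48519 mol; mass = 1.48519 mol × 136.28 g/mol = 202.4 g
(c) Zn consumed = 2.97038 × (1/2) = 1.48519 mol; remaining = 2.75008 − 1.48519 = 1.26489 mol; mass = 1.26489 mol × 65.38 g/mol = 82.7 g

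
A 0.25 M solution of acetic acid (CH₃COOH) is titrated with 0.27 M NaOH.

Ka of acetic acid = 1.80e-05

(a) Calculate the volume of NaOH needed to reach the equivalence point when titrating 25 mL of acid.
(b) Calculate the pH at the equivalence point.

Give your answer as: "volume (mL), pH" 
V = 23.1 mL, pH = 8.93

(a) At equivalence: moles acid = moles base.
moles acid = 0.25 × 0.025 = 0.00625 mol; V_NaOH = 0.00625/0.27 = 0.02315 L = 23.1 mL.
(b) At equivalence, all acid → conjugate base A⁻ at [A⁻] = 0.00625/0.04815 = 0.1298 M.
Kb = Kw/Ka = 1.0e-14/1.80e-05 = 5.556e-10; [OH⁻] = √(Kb·[A⁻]) = 8.492e-06; pOH = 5.07; pH = 14 − pOH = 8.93.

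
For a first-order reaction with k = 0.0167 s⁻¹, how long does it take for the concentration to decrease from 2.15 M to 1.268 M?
31.62 s

From ln[A] = ln[A]₀ - k·t: t = ln([A]₀/[A])/k = ln(2.15/1.268)/0.0167 = ln(1.6956)/0.0167 = 0.5280/0.0167 = 31.62 s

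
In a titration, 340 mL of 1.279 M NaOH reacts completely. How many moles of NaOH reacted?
Moles = Molarity × Volume (L)
Moles = 1.279 M × 0.34 L = 0.4349 mol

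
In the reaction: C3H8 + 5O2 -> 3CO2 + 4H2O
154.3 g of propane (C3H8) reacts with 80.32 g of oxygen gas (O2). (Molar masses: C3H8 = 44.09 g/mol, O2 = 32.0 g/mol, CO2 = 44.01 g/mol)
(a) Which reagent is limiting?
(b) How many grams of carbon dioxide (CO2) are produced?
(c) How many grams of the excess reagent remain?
(a) O2, (b) 66.28 g, (c) 132.2 g

Moles of C3H8 = 154.3 g ÷ 44.09 g/mol = 3.49966 mol
Moles of O2 = 80.32 g ÷ 32.0 g/mol = 2.51 mol
Moles ÷ coefficient: C3H8: 3.49966/1 = 3.5, O2: 2.51/5 = 0.502
(a) O2 has the smaller value, so O2 is the limiting reagent.
(b) Moles of CO2 = 2.51 mol O2 × (3/5) = 1.506 mol; mass = 1.506 mol × 44.01 g/mol = 66.28 g
(c) C3H8 consumed = 2.51 × (1/5) = 0.502 mol; remaining = 3.49966 − 0.502 = 2.99766 mol; mass = 2.99766 mol × 44.09 g/mol = 132.2 g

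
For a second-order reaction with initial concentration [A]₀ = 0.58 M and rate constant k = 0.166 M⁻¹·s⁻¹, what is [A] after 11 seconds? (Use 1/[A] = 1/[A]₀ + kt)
0.2817 M

1/[A] = 1/[A]₀ + k·t = 1/0.58 + (0.166)·(11) = 1.7241 + 1.8260 = 3.5501
[A] = 1/3.5501 = 0.2817 M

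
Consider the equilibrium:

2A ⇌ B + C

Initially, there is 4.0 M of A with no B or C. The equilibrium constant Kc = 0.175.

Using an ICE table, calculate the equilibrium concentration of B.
[B] = 0.911 M

ICE: [A] = 4.0 − 2x, [B] = [C] = x.
Kc = x²/(4.0 − 2x)² = 0.175 ⇒ √Kc = x/(4.0 − 2x).
x = √0.175·4.0/(1 + 2√0.175) = 0.41833·4.0/1.8367 = 0.91107.
[B] = x = 0.911 M.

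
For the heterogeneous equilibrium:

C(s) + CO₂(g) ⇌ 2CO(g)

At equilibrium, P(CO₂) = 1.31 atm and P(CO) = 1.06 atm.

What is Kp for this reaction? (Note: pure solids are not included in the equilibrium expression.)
K_p = 0.858

Solid C is excluded.
Kp = P(CO)²/P(CO₂) = (1.06)²/1.31 = 1.124/1.31 = 0.858.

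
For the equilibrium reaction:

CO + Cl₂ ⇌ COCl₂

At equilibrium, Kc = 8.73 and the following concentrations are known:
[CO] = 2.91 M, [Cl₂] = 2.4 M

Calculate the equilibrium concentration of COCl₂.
[COCl₂] = 60.9703 M

Kc = ([COCl₂]) / ([CO] × [Cl₂]) = 8.73
[COCl₂]^1 = Kc · (reactant terms)/(other product terms) = 8.73 · 6.984 / 1 = 60.97
[COCl₂] = 60.9703 M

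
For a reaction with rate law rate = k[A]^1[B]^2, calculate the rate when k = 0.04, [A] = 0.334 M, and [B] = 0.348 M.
0.001618 M/s

rate = k·[A]^1·[B]^2 = 0.04·(0.334)^1·(0.348)^2 = 0.04·0.334·0.121104 = 0.001618 M/s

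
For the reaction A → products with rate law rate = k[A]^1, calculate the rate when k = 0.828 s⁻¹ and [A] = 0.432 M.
0.3577 M/s

rate = k·[A]^1 = 0.828·(0.432)^1 = 0.828·0.432 = 0.3577 M/s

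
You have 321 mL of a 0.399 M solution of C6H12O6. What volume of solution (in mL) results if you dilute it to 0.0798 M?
Using M₁V₁ = M₂V₂:
0.399 × 321 = 0.0798 × V₂
V₂ = (0.399 × 321) / 0.0798 = 1605 mL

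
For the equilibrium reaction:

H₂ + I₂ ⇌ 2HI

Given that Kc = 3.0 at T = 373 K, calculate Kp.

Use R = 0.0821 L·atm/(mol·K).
K_p = 3.0000

Δn = (moles gaseous products) − (moles gaseous reactants) = 0
T = 373 K; RT = 0.0821 × 373 = 30.6233
Kp = Kc·(RT)^Δn = 3.0 × (30.6233)^0 = 3.0 × 1 = 3.0000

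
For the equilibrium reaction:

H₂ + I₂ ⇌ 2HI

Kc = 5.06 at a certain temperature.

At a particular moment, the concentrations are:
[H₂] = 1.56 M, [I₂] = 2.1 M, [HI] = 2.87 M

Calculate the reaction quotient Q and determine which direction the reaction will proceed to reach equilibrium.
Q = 2.514, Q < K, reaction proceeds forward (toward products)

Q = ([HI]^2) / ([H₂] × [I₂])
  = ((2.87)^2) / ((1.56)·(2.1)) = 8.2369/3.276 = 2.514
Since Q = 2.514 < Kc = 5.06, the reaction proceeds forward (toward products) to reach equilibrium.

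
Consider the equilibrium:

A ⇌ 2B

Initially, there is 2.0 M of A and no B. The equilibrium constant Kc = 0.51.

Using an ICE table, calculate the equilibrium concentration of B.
[B] = 0.890 M

ICE: [A] = 2.0 − x, [B] = 2x.
Kc = (2x)²/(2.0 − x) = 0.51 ⇒ 4x² + 0.51x − 1.02 = 0.
x = (−0.51 + √(0.51² + 4·4·1.02))/(2·4) = (−0.51 + √16.58)/8 = 0.44523.
[B] = 2x = 0.890 M.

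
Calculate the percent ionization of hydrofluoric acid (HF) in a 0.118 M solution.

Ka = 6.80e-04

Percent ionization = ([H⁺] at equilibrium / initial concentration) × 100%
Percent ionization = 7.31%

Let x = [H⁺]. Ka = x²/(C - x) ⇒ x² + (6.80e-04)x - (6.80e-04)(0.118) = 0. x = 8.6241e-03. Percent = (8.6241e-03/0.118) × 100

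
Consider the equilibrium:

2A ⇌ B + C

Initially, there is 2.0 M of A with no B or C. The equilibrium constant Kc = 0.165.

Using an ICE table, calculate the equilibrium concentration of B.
[B] = 0.448 M

ICE: [A] = 2.0 − 2x, [B] = [C] = x.
Kc = x²/(2.0 − 2x)² = 0.165 ⇒ √Kc = x/(2.0 − 2x).
x = √0.165·2.0/(1 + 2√0.165) = 0.4062·2.0/1.8124 = 0.44825.
[B] = x = 0.448 M.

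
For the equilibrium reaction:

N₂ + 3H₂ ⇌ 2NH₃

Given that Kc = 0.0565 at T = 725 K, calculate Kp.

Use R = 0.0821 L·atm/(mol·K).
K_p = 1.59e-05

Δn = (moles gaseous products) − (moles gaseous reactants) = -2
T = 725 K; RT = 0.0821 × 725 = 59.5225
Kp = Kc·(RT)^Δn = 0.0565 × (59.5225)^-2 = 0.0565 × 0.000282252 = 1.59e-05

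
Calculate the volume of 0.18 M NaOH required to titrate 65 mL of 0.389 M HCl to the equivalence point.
V_{base} = 140.5 mL

At equivalence: moles acid = moles base.
moles HCl = 0.389 M × 0.065 L = 0.025285 mol
V_NaOH = 0.025285 mol ÷ 0.18 M = 0.1405 L = 140.5 mL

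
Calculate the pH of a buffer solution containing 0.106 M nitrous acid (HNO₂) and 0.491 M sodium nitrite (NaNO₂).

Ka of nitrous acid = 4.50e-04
pH = 4.01

pKa = -log(4.50e-04) = 3.35. pH = pKa + log([A⁻]/[HA]) = 3.35 + log(0.491/0.106)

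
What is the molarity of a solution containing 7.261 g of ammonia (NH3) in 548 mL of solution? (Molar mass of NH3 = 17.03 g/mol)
Moles of NH3 = 7.261 g ÷ 17.03 g/mol = 0.426365 mol
Volume = 548 mL = 0.548 L
Molarity = 0.426365 mol ÷ 0.548 L = 0.778 M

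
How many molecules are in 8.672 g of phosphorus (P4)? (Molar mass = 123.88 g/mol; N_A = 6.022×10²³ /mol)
Moles = 8.672 g ÷ 123.88 g/mol = 0.0700032 mol
Molecules = 0.0700032 mol × 6.022×10²³ /mol = 4.216e+22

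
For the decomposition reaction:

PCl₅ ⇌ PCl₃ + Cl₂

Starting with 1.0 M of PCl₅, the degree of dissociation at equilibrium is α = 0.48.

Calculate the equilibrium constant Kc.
K_c = 0.4431

x = α·[A]₀ = 0.48 × 1.0 = 0.48 M dissociated.
At eq: [PCl₅] = 1.0 − 0.48 = 0.52 M; [PCl₃] = [Cl₂] = x = 0.48 M.
Kc = [PCl₃][Cl₂]/[PCl₅] = (0.48)²/0.52 = 0.4431.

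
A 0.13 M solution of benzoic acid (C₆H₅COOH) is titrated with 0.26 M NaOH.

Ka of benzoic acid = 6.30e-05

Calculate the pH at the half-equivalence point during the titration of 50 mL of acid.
pH = pKa = 4.20

At the half-equivalence point, [HA] = [A⁻], so by Henderson–Hasselbalch pH = pKa + log(1) = pKa.
pKa = −log(6.30e-05) = 4.20.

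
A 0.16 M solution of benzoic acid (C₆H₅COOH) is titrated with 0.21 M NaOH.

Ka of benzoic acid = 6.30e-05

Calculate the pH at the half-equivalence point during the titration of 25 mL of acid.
pH = pKa = 4.20

At the half-equivalence point, [HA] = [A⁻], so by Henderson–Hasselbalch pH = pKa + log(1) = pKa.
pKa = −log(6.30e-05) = 4.20.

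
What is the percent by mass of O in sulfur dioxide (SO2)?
Mass of O in formula = 16.0 × 2 = 32 g/mol
Molar mass = 64.07 g/mol
% O = (32/64.07) × 100% = 49.95%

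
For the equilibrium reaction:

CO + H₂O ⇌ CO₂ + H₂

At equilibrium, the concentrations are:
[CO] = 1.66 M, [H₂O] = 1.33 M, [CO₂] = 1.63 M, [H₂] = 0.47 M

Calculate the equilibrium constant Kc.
K_c = 0.3470

Kc = ([CO₂] × [H₂]) / ([CO] × [H₂O])
   = ((1.63)·(0.47)) / ((1.66)·(1.33))
   = 0.7661 / 2.2078 = 0.3470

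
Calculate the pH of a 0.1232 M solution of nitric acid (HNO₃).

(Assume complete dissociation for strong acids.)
pH = 0.91

[H⁺] = 0.1232 M for strong acid. pH = -log[H⁺] = -log(0.1232)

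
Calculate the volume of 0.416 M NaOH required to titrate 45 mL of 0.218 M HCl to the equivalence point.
V_{base} = 23.6 mL

At equivalence: moles acid = moles base.
moles HCl = 0.218 M × 0.045 L = 0.00981 mol
V_NaOH = 0.00981 mol ÷ 0.416 M = 0.02358 L = 23.6 mL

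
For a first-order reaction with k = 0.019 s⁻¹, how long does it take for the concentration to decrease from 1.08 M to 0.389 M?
53.74 s

From ln[A] = ln[A]₀ - k·t: t = ln([A]₀/[A])/k = ln(1.08/0.389)/0.019 = ln(2.7763)/0.019 = 1.0211/0.019 = 53.74 s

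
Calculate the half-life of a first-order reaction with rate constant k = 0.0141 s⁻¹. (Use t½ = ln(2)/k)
49.16 s

t½ = ln(2)/k = 0.6931/0.0141 = 49.16 s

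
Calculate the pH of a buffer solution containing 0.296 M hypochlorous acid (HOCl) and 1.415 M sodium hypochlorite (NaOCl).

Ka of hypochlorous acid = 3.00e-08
pH = 8.20

pKa = -log(3.00e-08) = 7.52. pH = pKa + log([A⁻]/[HA]) = 7.52 + log(1.415/0.296)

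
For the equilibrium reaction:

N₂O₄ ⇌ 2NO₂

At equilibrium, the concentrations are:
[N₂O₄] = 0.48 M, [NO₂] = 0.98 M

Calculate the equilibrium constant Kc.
K_c = 2.0008

Kc = ([NO₂]^2) / ([N₂O₄])
   = ((0.98)^2) / ((0.48))
   = 0.9604 / 0.48 = 2.0008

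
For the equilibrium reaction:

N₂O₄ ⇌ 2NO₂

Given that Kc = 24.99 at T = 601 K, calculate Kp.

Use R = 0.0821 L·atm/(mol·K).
K_p = 1.23e+03

Δn = (moles gaseous products) − (moles gaseous reactants) = 1
T = 601 K; RT = 0.0821 × 601 = 49.3421
Kp = Kc·(RT)^Δn = 24.99 × (49.3421)^1 = 24.99 × 49.3421 = 1.23e+03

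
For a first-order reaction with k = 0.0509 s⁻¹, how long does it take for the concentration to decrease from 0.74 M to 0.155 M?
30.71 s

From ln[A] = ln[A]₀ - k·t: t = ln([A]₀/[A])/k = ln(0.74/0.155)/0.0509 = ln(4.7742)/0.0509 = 1.5632/0.0509 = 30.71 s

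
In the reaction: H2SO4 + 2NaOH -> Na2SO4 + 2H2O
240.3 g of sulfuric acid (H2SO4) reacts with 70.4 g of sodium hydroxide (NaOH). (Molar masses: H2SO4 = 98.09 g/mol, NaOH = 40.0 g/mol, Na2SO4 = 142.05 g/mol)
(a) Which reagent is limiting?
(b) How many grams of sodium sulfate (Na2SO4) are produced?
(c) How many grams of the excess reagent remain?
(a) NaOH, (b) 125 g, (c) 154 g

Moles of H2SO4 = 240.3 g ÷ 98.09 g/mol = 2.44979 mol
Moles of NaOH = 70.4 g ÷ 40.0 g/mol = 1.76 mol
Moles ÷ coefficient: H2SO4: 2.44979/1 = 2.45, NaOH: 1.76/2 = 0.88
(a) NaOH has the smaller value, so NaOH is the limiting reagent.
(b) Moles of Na2SO4 = 1.76 mol NaOH × (1/2) = 0.88 mol; mass = 0.88 mol × 142.05 g/mol = 125 g
(c) H2SO4 consumed = 1.76 × (1/2) = 0.88 mol; remaining = 2.44979 − 0.88 = 1.56979 mol; mass = 1.56979 mol × 98.09 g/mol = 154 g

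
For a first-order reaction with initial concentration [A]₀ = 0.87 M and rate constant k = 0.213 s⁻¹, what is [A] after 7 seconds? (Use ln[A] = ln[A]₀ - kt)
0.1959 M

ln[A] = ln[A]₀ - k·t = ln(0.87) - (0.213)·(7) = -0.1393 - 1.4910 = -1.6303
[A] = e^(-1.6303) = 0.1959 M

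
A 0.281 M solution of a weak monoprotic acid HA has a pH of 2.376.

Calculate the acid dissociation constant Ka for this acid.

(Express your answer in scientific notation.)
K_a = 6.40e-05

[H⁺] = 10^(−pH) = 10^(−2.376) = 4.207e-03 M. For HA ⇌ H⁺ + A⁻, Ka = x²/(C − x) = (4.207e-03)²/(0.281 − 4.207e-03) = 6.40e-05.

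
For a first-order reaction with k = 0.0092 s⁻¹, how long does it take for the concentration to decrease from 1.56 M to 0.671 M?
91.70 s

From ln[A] = ln[A]₀ - k·t: t = ln([A]₀/[A])/k = ln(1.56/0.671)/0.0092 = ln(2.3249)/0.0092 = 0.8437/0.0092 = 91.70 s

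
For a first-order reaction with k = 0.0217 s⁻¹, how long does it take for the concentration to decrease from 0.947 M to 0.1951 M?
72.80 s

From ln[A] = ln[A]₀ - k·t: t = ln([A]₀/[A])/k = ln(0.947/0.1951)/0.0217 = ln(4.8539)/0.0217 = 1.5798/0.0217 = 72.80 s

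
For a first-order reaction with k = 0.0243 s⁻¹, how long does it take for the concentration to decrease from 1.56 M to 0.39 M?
57.05 s

From ln[A] = ln[A]₀ - k·t: t = ln([A]₀/[A])/k = ln(1.56/0.39)/0.0243 = ln(4.0000)/0.0243 = 1.3863/0.0243 = 57.05 s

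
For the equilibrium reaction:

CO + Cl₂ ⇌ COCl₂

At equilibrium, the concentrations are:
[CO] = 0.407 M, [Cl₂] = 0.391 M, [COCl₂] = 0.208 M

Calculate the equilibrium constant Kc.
K_c = 1.3070

Kc = ([COCl₂]) / ([CO] × [Cl₂])
   = ((0.208)) / ((0.407)·(0.391))
   = 0.208 / 0.15914 = 1.3070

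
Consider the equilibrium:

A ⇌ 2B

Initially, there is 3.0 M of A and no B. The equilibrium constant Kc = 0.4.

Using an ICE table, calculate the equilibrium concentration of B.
[B] = 1.000 M

ICE: [A] = 3.0 − x, [B] = 2x.
Kc = (2x)²/(3.0 − x) = 0.4 ⇒ 4x² + 0.4x − 1.2 = 0.
x = (−0.4 + √(0.4² + 4·4·1.2))/(2·4) = (−0.4 + √19.36)/8 = 0.5.
[B] = 2x = 1.000 M.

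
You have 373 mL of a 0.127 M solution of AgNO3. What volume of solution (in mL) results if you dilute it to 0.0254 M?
Using M₁V₁ = M₂V₂:
0.127 × 373 = 0.0254 × V₂
V₂ = (0.127 × 373) / 0.0254 = 1865 mL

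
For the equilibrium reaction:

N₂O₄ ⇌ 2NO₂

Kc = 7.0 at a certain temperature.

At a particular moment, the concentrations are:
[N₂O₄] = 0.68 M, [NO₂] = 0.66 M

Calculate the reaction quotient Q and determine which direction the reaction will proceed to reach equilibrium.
Q = 0.641, Q < K, reaction proceeds forward (toward products)

Q = ([NO₂]^2) / ([N₂O₄])
  = ((0.66)^2) / ((0.68)) = 0.4356/0.68 = 0.6406
Since Q = 0.6406 < Kc = 7.0, the reaction proceeds forward (toward products) to reach equilibrium.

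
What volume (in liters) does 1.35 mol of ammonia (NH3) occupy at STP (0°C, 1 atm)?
At STP, 1 mol of gas occupies 22.4 L
Volume = 1.35 mol × 22.4 L/mol = 30.24 L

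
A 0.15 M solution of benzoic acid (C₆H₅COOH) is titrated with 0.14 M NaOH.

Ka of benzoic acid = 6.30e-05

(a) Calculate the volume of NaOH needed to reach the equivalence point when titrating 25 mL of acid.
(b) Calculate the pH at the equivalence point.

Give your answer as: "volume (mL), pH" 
V = 26.8 mL, pH = 8.53

(a) At equivalence: moles acid = moles base.
moles acid = 0.15 × 0.025 = 0.00375 mol; V_NaOH = 0.00375/0.14 = 0.02679 L = 26.8 mL.
(b) At equivalence, all acid → conjugate base A⁻ at [A⁻] = 0.00375/0.05179 = 0.07241 M.
Kb = Kw/Ka = 1.0e-14/6.30e-05 = 1.587e-10; [OH⁻] = √(Kb·[A⁻]) = 3.390e-06; pOH = 5.47; pH = 14 − pOH = 8.53.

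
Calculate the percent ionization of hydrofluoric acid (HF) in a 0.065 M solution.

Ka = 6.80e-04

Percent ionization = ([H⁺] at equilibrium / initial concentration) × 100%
Percent ionization = 9.72%

Let x = [H⁺]. Ka = x²/(C - x) ⇒ x² + (6.80e-04)x - (6.80e-04)(0.065) = 0. x = 6.3170e-03. Percent = (6.3170e-03/0.065) × 100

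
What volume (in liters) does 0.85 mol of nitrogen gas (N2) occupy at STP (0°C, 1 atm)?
At STP, 1 mol of gas occupies 22.4 L
Volume = 0.85 mol × 22.4 L/mol = 19.04 L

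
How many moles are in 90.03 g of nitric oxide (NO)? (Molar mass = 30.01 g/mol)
Moles = 90.03 g ÷ 30.01 g/mol = 3 mol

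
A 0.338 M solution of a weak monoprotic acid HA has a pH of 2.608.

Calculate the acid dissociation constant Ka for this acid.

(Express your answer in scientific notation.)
K_a = 1.81e-05

[H⁺] = 10^(−pH) = 10^(−2.608) = 2.466e-03 M. For HA ⇌ H⁺ + A⁻, Ka = x²/(C − x) = (2.466e-03)²/(0.338 − 2.466e-03) = 1.81e-05.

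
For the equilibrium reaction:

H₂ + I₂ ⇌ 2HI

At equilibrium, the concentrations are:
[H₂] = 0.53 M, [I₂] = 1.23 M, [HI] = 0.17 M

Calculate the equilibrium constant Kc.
K_c = 0.0443

Kc = ([HI]^2) / ([H₂] × [I₂])
   = ((0.17)^2) / ((0.53)·(1.23))
   = 0.0289 / 0.6519 = 0.0443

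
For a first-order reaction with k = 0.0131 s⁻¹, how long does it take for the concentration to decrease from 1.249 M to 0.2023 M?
138.96 s

From ln[A] = ln[A]₀ - k·t: t = ln([A]₀/[A])/k = ln(1.249/0.2023)/0.0131 = ln(6.1740)/0.0131 = 1.8203/0.0131 = 138.96 s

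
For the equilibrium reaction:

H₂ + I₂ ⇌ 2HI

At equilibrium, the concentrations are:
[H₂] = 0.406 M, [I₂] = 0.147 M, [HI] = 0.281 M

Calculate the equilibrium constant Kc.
K_c = 1.3230

Kc = ([HI]^2) / ([H₂] × [I₂])
   = ((0.281)^2) / ((0.406)·(0.147))
   = 0.078961 / 0.059682 = 1.3230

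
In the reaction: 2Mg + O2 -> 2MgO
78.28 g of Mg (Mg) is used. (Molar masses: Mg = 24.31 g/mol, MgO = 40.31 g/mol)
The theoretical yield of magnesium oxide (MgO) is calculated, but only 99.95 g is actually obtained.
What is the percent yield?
Moles of Mg = 78.28 g ÷ 24.31 g/mol = 3.22007 mol
Mole ratio: 2 mol MgO / 2 mol Mg
Moles of MgO = 3.22007 × (2/2) = 3.22007 mol
Theoretical yield = 3.22007 mol × 40.31 g/mol = 129.8 g
Actual yield = 99.95 g
Percent yield = (99.95 / 129.8) × 100% = 77.0%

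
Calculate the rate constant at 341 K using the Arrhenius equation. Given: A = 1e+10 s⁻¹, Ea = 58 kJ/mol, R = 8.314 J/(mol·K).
1.30e+01 s⁻¹

k = A·exp(-Ea/(R·T)) = 1e+10·exp(-58000/(8.314·341)) = 1e+10·exp(-20.4580) = 1e+10·1.3038e-09 = 1.30e+01 s⁻¹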